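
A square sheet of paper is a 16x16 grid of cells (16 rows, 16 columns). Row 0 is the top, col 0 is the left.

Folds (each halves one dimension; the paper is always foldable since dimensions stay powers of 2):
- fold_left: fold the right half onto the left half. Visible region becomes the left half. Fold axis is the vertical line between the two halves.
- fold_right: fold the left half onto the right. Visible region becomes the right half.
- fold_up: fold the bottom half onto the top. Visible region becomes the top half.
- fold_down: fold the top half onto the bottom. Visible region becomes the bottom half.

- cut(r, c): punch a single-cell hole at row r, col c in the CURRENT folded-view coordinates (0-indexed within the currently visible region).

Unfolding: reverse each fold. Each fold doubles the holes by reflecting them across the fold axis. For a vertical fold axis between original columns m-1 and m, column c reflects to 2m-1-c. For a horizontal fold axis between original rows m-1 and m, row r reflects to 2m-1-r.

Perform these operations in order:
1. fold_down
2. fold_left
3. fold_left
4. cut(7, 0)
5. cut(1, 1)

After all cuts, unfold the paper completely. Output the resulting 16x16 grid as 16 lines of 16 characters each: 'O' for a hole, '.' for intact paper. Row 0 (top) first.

Op 1 fold_down: fold axis h@8; visible region now rows[8,16) x cols[0,16) = 8x16
Op 2 fold_left: fold axis v@8; visible region now rows[8,16) x cols[0,8) = 8x8
Op 3 fold_left: fold axis v@4; visible region now rows[8,16) x cols[0,4) = 8x4
Op 4 cut(7, 0): punch at orig (15,0); cuts so far [(15, 0)]; region rows[8,16) x cols[0,4) = 8x4
Op 5 cut(1, 1): punch at orig (9,1); cuts so far [(9, 1), (15, 0)]; region rows[8,16) x cols[0,4) = 8x4
Unfold 1 (reflect across v@4): 4 holes -> [(9, 1), (9, 6), (15, 0), (15, 7)]
Unfold 2 (reflect across v@8): 8 holes -> [(9, 1), (9, 6), (9, 9), (9, 14), (15, 0), (15, 7), (15, 8), (15, 15)]
Unfold 3 (reflect across h@8): 16 holes -> [(0, 0), (0, 7), (0, 8), (0, 15), (6, 1), (6, 6), (6, 9), (6, 14), (9, 1), (9, 6), (9, 9), (9, 14), (15, 0), (15, 7), (15, 8), (15, 15)]

Answer: O......OO......O
................
................
................
................
................
.O....O..O....O.
................
................
.O....O..O....O.
................
................
................
................
................
O......OO......O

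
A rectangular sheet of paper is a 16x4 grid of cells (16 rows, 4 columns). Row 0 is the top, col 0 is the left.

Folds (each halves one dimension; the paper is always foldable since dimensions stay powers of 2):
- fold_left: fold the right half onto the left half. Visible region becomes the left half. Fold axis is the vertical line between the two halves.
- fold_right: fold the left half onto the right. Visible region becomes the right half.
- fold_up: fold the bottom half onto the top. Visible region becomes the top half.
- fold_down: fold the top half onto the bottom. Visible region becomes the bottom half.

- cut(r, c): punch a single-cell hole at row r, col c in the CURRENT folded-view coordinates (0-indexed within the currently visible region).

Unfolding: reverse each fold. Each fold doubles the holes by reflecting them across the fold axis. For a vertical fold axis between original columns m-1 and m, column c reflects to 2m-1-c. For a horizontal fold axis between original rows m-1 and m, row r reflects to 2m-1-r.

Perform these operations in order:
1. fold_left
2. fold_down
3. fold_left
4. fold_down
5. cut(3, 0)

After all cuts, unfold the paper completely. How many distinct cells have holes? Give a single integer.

Answer: 16

Derivation:
Op 1 fold_left: fold axis v@2; visible region now rows[0,16) x cols[0,2) = 16x2
Op 2 fold_down: fold axis h@8; visible region now rows[8,16) x cols[0,2) = 8x2
Op 3 fold_left: fold axis v@1; visible region now rows[8,16) x cols[0,1) = 8x1
Op 4 fold_down: fold axis h@12; visible region now rows[12,16) x cols[0,1) = 4x1
Op 5 cut(3, 0): punch at orig (15,0); cuts so far [(15, 0)]; region rows[12,16) x cols[0,1) = 4x1
Unfold 1 (reflect across h@12): 2 holes -> [(8, 0), (15, 0)]
Unfold 2 (reflect across v@1): 4 holes -> [(8, 0), (8, 1), (15, 0), (15, 1)]
Unfold 3 (reflect across h@8): 8 holes -> [(0, 0), (0, 1), (7, 0), (7, 1), (8, 0), (8, 1), (15, 0), (15, 1)]
Unfold 4 (reflect across v@2): 16 holes -> [(0, 0), (0, 1), (0, 2), (0, 3), (7, 0), (7, 1), (7, 2), (7, 3), (8, 0), (8, 1), (8, 2), (8, 3), (15, 0), (15, 1), (15, 2), (15, 3)]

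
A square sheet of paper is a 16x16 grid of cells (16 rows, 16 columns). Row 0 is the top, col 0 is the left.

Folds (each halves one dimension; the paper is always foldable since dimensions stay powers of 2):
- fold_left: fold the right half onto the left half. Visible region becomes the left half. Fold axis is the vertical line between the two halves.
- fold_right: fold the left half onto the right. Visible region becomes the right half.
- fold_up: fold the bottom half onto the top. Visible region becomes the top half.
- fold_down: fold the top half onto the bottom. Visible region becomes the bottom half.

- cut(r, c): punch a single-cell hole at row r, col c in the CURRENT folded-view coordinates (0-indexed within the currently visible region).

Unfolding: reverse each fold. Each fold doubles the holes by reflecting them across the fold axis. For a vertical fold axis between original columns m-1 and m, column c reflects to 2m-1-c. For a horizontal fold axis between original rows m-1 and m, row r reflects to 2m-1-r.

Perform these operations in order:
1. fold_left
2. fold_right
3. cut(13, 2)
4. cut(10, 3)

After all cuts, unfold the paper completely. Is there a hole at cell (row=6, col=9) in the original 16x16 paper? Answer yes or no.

Answer: no

Derivation:
Op 1 fold_left: fold axis v@8; visible region now rows[0,16) x cols[0,8) = 16x8
Op 2 fold_right: fold axis v@4; visible region now rows[0,16) x cols[4,8) = 16x4
Op 3 cut(13, 2): punch at orig (13,6); cuts so far [(13, 6)]; region rows[0,16) x cols[4,8) = 16x4
Op 4 cut(10, 3): punch at orig (10,7); cuts so far [(10, 7), (13, 6)]; region rows[0,16) x cols[4,8) = 16x4
Unfold 1 (reflect across v@4): 4 holes -> [(10, 0), (10, 7), (13, 1), (13, 6)]
Unfold 2 (reflect across v@8): 8 holes -> [(10, 0), (10, 7), (10, 8), (10, 15), (13, 1), (13, 6), (13, 9), (13, 14)]
Holes: [(10, 0), (10, 7), (10, 8), (10, 15), (13, 1), (13, 6), (13, 9), (13, 14)]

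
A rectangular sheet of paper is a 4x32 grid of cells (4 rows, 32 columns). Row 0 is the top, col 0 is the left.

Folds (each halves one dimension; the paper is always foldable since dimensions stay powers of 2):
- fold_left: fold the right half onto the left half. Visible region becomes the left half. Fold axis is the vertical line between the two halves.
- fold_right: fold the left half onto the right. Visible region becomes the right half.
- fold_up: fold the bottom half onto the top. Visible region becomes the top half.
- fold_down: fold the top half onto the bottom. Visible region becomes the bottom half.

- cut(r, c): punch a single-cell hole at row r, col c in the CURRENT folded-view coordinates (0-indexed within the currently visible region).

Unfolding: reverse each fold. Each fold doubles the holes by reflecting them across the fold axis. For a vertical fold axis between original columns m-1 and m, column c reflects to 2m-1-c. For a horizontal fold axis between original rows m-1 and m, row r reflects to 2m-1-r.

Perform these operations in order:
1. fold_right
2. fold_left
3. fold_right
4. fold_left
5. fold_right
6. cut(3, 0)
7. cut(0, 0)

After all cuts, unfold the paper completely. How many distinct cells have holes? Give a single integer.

Answer: 64

Derivation:
Op 1 fold_right: fold axis v@16; visible region now rows[0,4) x cols[16,32) = 4x16
Op 2 fold_left: fold axis v@24; visible region now rows[0,4) x cols[16,24) = 4x8
Op 3 fold_right: fold axis v@20; visible region now rows[0,4) x cols[20,24) = 4x4
Op 4 fold_left: fold axis v@22; visible region now rows[0,4) x cols[20,22) = 4x2
Op 5 fold_right: fold axis v@21; visible region now rows[0,4) x cols[21,22) = 4x1
Op 6 cut(3, 0): punch at orig (3,21); cuts so far [(3, 21)]; region rows[0,4) x cols[21,22) = 4x1
Op 7 cut(0, 0): punch at orig (0,21); cuts so far [(0, 21), (3, 21)]; region rows[0,4) x cols[21,22) = 4x1
Unfold 1 (reflect across v@21): 4 holes -> [(0, 20), (0, 21), (3, 20), (3, 21)]
Unfold 2 (reflect across v@22): 8 holes -> [(0, 20), (0, 21), (0, 22), (0, 23), (3, 20), (3, 21), (3, 22), (3, 23)]
Unfold 3 (reflect across v@20): 16 holes -> [(0, 16), (0, 17), (0, 18), (0, 19), (0, 20), (0, 21), (0, 22), (0, 23), (3, 16), (3, 17), (3, 18), (3, 19), (3, 20), (3, 21), (3, 22), (3, 23)]
Unfold 4 (reflect across v@24): 32 holes -> [(0, 16), (0, 17), (0, 18), (0, 19), (0, 20), (0, 21), (0, 22), (0, 23), (0, 24), (0, 25), (0, 26), (0, 27), (0, 28), (0, 29), (0, 30), (0, 31), (3, 16), (3, 17), (3, 18), (3, 19), (3, 20), (3, 21), (3, 22), (3, 23), (3, 24), (3, 25), (3, 26), (3, 27), (3, 28), (3, 29), (3, 30), (3, 31)]
Unfold 5 (reflect across v@16): 64 holes -> [(0, 0), (0, 1), (0, 2), (0, 3), (0, 4), (0, 5), (0, 6), (0, 7), (0, 8), (0, 9), (0, 10), (0, 11), (0, 12), (0, 13), (0, 14), (0, 15), (0, 16), (0, 17), (0, 18), (0, 19), (0, 20), (0, 21), (0, 22), (0, 23), (0, 24), (0, 25), (0, 26), (0, 27), (0, 28), (0, 29), (0, 30), (0, 31), (3, 0), (3, 1), (3, 2), (3, 3), (3, 4), (3, 5), (3, 6), (3, 7), (3, 8), (3, 9), (3, 10), (3, 11), (3, 12), (3, 13), (3, 14), (3, 15), (3, 16), (3, 17), (3, 18), (3, 19), (3, 20), (3, 21), (3, 22), (3, 23), (3, 24), (3, 25), (3, 26), (3, 27), (3, 28), (3, 29), (3, 30), (3, 31)]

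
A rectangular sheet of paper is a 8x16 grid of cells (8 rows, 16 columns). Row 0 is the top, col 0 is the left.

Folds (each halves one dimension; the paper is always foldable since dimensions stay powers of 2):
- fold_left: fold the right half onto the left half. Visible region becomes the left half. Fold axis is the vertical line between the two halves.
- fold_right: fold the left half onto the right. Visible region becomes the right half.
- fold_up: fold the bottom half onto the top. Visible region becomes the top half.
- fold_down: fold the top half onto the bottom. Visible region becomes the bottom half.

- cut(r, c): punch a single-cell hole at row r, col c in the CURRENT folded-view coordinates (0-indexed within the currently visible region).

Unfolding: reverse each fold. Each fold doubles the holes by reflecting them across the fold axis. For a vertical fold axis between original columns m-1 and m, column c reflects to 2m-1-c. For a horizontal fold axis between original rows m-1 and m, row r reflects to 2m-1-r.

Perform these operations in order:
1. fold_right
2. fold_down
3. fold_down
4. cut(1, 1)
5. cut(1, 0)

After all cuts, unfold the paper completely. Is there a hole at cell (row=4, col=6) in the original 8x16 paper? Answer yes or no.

Answer: yes

Derivation:
Op 1 fold_right: fold axis v@8; visible region now rows[0,8) x cols[8,16) = 8x8
Op 2 fold_down: fold axis h@4; visible region now rows[4,8) x cols[8,16) = 4x8
Op 3 fold_down: fold axis h@6; visible region now rows[6,8) x cols[8,16) = 2x8
Op 4 cut(1, 1): punch at orig (7,9); cuts so far [(7, 9)]; region rows[6,8) x cols[8,16) = 2x8
Op 5 cut(1, 0): punch at orig (7,8); cuts so far [(7, 8), (7, 9)]; region rows[6,8) x cols[8,16) = 2x8
Unfold 1 (reflect across h@6): 4 holes -> [(4, 8), (4, 9), (7, 8), (7, 9)]
Unfold 2 (reflect across h@4): 8 holes -> [(0, 8), (0, 9), (3, 8), (3, 9), (4, 8), (4, 9), (7, 8), (7, 9)]
Unfold 3 (reflect across v@8): 16 holes -> [(0, 6), (0, 7), (0, 8), (0, 9), (3, 6), (3, 7), (3, 8), (3, 9), (4, 6), (4, 7), (4, 8), (4, 9), (7, 6), (7, 7), (7, 8), (7, 9)]
Holes: [(0, 6), (0, 7), (0, 8), (0, 9), (3, 6), (3, 7), (3, 8), (3, 9), (4, 6), (4, 7), (4, 8), (4, 9), (7, 6), (7, 7), (7, 8), (7, 9)]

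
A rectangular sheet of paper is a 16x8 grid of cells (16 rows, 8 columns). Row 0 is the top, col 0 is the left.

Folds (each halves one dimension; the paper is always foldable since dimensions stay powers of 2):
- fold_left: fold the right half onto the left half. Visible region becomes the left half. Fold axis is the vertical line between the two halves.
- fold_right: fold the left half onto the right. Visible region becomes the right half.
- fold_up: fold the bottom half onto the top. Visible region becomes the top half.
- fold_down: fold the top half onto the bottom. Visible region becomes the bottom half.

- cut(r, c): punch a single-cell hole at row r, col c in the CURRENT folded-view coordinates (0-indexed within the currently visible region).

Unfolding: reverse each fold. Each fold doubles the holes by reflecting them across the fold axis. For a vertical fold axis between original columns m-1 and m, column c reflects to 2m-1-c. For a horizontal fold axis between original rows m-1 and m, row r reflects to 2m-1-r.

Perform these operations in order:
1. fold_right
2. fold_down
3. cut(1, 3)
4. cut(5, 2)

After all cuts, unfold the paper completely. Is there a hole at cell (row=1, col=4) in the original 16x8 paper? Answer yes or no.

Answer: no

Derivation:
Op 1 fold_right: fold axis v@4; visible region now rows[0,16) x cols[4,8) = 16x4
Op 2 fold_down: fold axis h@8; visible region now rows[8,16) x cols[4,8) = 8x4
Op 3 cut(1, 3): punch at orig (9,7); cuts so far [(9, 7)]; region rows[8,16) x cols[4,8) = 8x4
Op 4 cut(5, 2): punch at orig (13,6); cuts so far [(9, 7), (13, 6)]; region rows[8,16) x cols[4,8) = 8x4
Unfold 1 (reflect across h@8): 4 holes -> [(2, 6), (6, 7), (9, 7), (13, 6)]
Unfold 2 (reflect across v@4): 8 holes -> [(2, 1), (2, 6), (6, 0), (6, 7), (9, 0), (9, 7), (13, 1), (13, 6)]
Holes: [(2, 1), (2, 6), (6, 0), (6, 7), (9, 0), (9, 7), (13, 1), (13, 6)]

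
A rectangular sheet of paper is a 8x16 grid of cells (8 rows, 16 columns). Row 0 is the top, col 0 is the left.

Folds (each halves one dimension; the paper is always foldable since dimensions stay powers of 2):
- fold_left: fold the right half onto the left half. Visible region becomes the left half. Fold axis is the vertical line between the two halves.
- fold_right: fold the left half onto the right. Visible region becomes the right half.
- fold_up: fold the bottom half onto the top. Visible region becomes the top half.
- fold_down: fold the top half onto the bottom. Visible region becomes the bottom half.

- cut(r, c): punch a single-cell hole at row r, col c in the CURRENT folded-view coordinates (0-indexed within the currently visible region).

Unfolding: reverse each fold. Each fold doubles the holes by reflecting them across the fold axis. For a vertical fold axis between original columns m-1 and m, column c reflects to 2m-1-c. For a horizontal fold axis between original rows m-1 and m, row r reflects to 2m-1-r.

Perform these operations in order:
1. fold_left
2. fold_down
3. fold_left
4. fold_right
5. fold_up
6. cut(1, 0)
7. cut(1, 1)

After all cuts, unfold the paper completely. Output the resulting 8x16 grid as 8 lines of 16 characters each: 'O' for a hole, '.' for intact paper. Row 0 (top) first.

Answer: ................
OOOOOOOOOOOOOOOO
OOOOOOOOOOOOOOOO
................
................
OOOOOOOOOOOOOOOO
OOOOOOOOOOOOOOOO
................

Derivation:
Op 1 fold_left: fold axis v@8; visible region now rows[0,8) x cols[0,8) = 8x8
Op 2 fold_down: fold axis h@4; visible region now rows[4,8) x cols[0,8) = 4x8
Op 3 fold_left: fold axis v@4; visible region now rows[4,8) x cols[0,4) = 4x4
Op 4 fold_right: fold axis v@2; visible region now rows[4,8) x cols[2,4) = 4x2
Op 5 fold_up: fold axis h@6; visible region now rows[4,6) x cols[2,4) = 2x2
Op 6 cut(1, 0): punch at orig (5,2); cuts so far [(5, 2)]; region rows[4,6) x cols[2,4) = 2x2
Op 7 cut(1, 1): punch at orig (5,3); cuts so far [(5, 2), (5, 3)]; region rows[4,6) x cols[2,4) = 2x2
Unfold 1 (reflect across h@6): 4 holes -> [(5, 2), (5, 3), (6, 2), (6, 3)]
Unfold 2 (reflect across v@2): 8 holes -> [(5, 0), (5, 1), (5, 2), (5, 3), (6, 0), (6, 1), (6, 2), (6, 3)]
Unfold 3 (reflect across v@4): 16 holes -> [(5, 0), (5, 1), (5, 2), (5, 3), (5, 4), (5, 5), (5, 6), (5, 7), (6, 0), (6, 1), (6, 2), (6, 3), (6, 4), (6, 5), (6, 6), (6, 7)]
Unfold 4 (reflect across h@4): 32 holes -> [(1, 0), (1, 1), (1, 2), (1, 3), (1, 4), (1, 5), (1, 6), (1, 7), (2, 0), (2, 1), (2, 2), (2, 3), (2, 4), (2, 5), (2, 6), (2, 7), (5, 0), (5, 1), (5, 2), (5, 3), (5, 4), (5, 5), (5, 6), (5, 7), (6, 0), (6, 1), (6, 2), (6, 3), (6, 4), (6, 5), (6, 6), (6, 7)]
Unfold 5 (reflect across v@8): 64 holes -> [(1, 0), (1, 1), (1, 2), (1, 3), (1, 4), (1, 5), (1, 6), (1, 7), (1, 8), (1, 9), (1, 10), (1, 11), (1, 12), (1, 13), (1, 14), (1, 15), (2, 0), (2, 1), (2, 2), (2, 3), (2, 4), (2, 5), (2, 6), (2, 7), (2, 8), (2, 9), (2, 10), (2, 11), (2, 12), (2, 13), (2, 14), (2, 15), (5, 0), (5, 1), (5, 2), (5, 3), (5, 4), (5, 5), (5, 6), (5, 7), (5, 8), (5, 9), (5, 10), (5, 11), (5, 12), (5, 13), (5, 14), (5, 15), (6, 0), (6, 1), (6, 2), (6, 3), (6, 4), (6, 5), (6, 6), (6, 7), (6, 8), (6, 9), (6, 10), (6, 11), (6, 12), (6, 13), (6, 14), (6, 15)]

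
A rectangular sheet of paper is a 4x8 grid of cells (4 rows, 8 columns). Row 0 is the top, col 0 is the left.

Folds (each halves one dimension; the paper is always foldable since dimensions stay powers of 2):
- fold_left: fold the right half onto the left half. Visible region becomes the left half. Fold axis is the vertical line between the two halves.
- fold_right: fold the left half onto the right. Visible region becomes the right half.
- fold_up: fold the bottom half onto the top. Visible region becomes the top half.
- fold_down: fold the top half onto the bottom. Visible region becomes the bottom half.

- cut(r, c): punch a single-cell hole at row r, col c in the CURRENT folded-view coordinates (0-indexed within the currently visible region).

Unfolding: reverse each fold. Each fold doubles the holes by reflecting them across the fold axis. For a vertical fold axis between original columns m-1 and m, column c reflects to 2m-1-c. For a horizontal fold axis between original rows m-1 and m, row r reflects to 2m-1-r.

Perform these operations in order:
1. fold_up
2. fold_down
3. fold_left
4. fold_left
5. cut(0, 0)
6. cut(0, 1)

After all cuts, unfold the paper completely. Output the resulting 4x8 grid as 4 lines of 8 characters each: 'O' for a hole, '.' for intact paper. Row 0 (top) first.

Op 1 fold_up: fold axis h@2; visible region now rows[0,2) x cols[0,8) = 2x8
Op 2 fold_down: fold axis h@1; visible region now rows[1,2) x cols[0,8) = 1x8
Op 3 fold_left: fold axis v@4; visible region now rows[1,2) x cols[0,4) = 1x4
Op 4 fold_left: fold axis v@2; visible region now rows[1,2) x cols[0,2) = 1x2
Op 5 cut(0, 0): punch at orig (1,0); cuts so far [(1, 0)]; region rows[1,2) x cols[0,2) = 1x2
Op 6 cut(0, 1): punch at orig (1,1); cuts so far [(1, 0), (1, 1)]; region rows[1,2) x cols[0,2) = 1x2
Unfold 1 (reflect across v@2): 4 holes -> [(1, 0), (1, 1), (1, 2), (1, 3)]
Unfold 2 (reflect across v@4): 8 holes -> [(1, 0), (1, 1), (1, 2), (1, 3), (1, 4), (1, 5), (1, 6), (1, 7)]
Unfold 3 (reflect across h@1): 16 holes -> [(0, 0), (0, 1), (0, 2), (0, 3), (0, 4), (0, 5), (0, 6), (0, 7), (1, 0), (1, 1), (1, 2), (1, 3), (1, 4), (1, 5), (1, 6), (1, 7)]
Unfold 4 (reflect across h@2): 32 holes -> [(0, 0), (0, 1), (0, 2), (0, 3), (0, 4), (0, 5), (0, 6), (0, 7), (1, 0), (1, 1), (1, 2), (1, 3), (1, 4), (1, 5), (1, 6), (1, 7), (2, 0), (2, 1), (2, 2), (2, 3), (2, 4), (2, 5), (2, 6), (2, 7), (3, 0), (3, 1), (3, 2), (3, 3), (3, 4), (3, 5), (3, 6), (3, 7)]

Answer: OOOOOOOO
OOOOOOOO
OOOOOOOO
OOOOOOOO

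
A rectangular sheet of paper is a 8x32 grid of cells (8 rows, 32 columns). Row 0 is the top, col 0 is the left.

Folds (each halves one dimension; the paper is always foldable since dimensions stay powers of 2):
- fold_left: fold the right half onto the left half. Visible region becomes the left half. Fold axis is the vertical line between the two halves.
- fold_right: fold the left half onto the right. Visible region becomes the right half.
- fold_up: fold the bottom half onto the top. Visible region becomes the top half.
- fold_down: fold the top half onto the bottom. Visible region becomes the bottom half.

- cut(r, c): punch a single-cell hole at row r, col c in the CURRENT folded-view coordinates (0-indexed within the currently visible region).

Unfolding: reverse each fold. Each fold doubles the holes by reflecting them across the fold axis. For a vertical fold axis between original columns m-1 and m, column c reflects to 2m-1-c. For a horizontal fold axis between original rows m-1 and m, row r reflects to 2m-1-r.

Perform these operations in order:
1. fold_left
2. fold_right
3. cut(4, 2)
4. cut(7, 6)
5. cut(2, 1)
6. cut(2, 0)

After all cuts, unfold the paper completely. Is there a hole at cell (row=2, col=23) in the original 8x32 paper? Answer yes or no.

Op 1 fold_left: fold axis v@16; visible region now rows[0,8) x cols[0,16) = 8x16
Op 2 fold_right: fold axis v@8; visible region now rows[0,8) x cols[8,16) = 8x8
Op 3 cut(4, 2): punch at orig (4,10); cuts so far [(4, 10)]; region rows[0,8) x cols[8,16) = 8x8
Op 4 cut(7, 6): punch at orig (7,14); cuts so far [(4, 10), (7, 14)]; region rows[0,8) x cols[8,16) = 8x8
Op 5 cut(2, 1): punch at orig (2,9); cuts so far [(2, 9), (4, 10), (7, 14)]; region rows[0,8) x cols[8,16) = 8x8
Op 6 cut(2, 0): punch at orig (2,8); cuts so far [(2, 8), (2, 9), (4, 10), (7, 14)]; region rows[0,8) x cols[8,16) = 8x8
Unfold 1 (reflect across v@8): 8 holes -> [(2, 6), (2, 7), (2, 8), (2, 9), (4, 5), (4, 10), (7, 1), (7, 14)]
Unfold 2 (reflect across v@16): 16 holes -> [(2, 6), (2, 7), (2, 8), (2, 9), (2, 22), (2, 23), (2, 24), (2, 25), (4, 5), (4, 10), (4, 21), (4, 26), (7, 1), (7, 14), (7, 17), (7, 30)]
Holes: [(2, 6), (2, 7), (2, 8), (2, 9), (2, 22), (2, 23), (2, 24), (2, 25), (4, 5), (4, 10), (4, 21), (4, 26), (7, 1), (7, 14), (7, 17), (7, 30)]

Answer: yes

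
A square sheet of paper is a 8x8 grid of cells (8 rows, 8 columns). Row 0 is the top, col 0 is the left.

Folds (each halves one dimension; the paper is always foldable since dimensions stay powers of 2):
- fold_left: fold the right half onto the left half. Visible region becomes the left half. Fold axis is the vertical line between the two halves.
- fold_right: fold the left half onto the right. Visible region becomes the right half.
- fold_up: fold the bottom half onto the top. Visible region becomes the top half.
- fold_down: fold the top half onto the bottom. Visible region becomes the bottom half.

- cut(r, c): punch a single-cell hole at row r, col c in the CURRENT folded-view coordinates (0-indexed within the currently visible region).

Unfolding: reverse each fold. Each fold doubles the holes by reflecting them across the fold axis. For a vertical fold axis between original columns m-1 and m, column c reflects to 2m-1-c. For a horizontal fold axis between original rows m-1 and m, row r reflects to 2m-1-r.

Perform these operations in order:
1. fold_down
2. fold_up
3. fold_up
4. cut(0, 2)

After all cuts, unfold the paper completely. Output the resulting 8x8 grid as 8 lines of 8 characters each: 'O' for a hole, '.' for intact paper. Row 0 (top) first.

Answer: ..O.....
..O.....
..O.....
..O.....
..O.....
..O.....
..O.....
..O.....

Derivation:
Op 1 fold_down: fold axis h@4; visible region now rows[4,8) x cols[0,8) = 4x8
Op 2 fold_up: fold axis h@6; visible region now rows[4,6) x cols[0,8) = 2x8
Op 3 fold_up: fold axis h@5; visible region now rows[4,5) x cols[0,8) = 1x8
Op 4 cut(0, 2): punch at orig (4,2); cuts so far [(4, 2)]; region rows[4,5) x cols[0,8) = 1x8
Unfold 1 (reflect across h@5): 2 holes -> [(4, 2), (5, 2)]
Unfold 2 (reflect across h@6): 4 holes -> [(4, 2), (5, 2), (6, 2), (7, 2)]
Unfold 3 (reflect across h@4): 8 holes -> [(0, 2), (1, 2), (2, 2), (3, 2), (4, 2), (5, 2), (6, 2), (7, 2)]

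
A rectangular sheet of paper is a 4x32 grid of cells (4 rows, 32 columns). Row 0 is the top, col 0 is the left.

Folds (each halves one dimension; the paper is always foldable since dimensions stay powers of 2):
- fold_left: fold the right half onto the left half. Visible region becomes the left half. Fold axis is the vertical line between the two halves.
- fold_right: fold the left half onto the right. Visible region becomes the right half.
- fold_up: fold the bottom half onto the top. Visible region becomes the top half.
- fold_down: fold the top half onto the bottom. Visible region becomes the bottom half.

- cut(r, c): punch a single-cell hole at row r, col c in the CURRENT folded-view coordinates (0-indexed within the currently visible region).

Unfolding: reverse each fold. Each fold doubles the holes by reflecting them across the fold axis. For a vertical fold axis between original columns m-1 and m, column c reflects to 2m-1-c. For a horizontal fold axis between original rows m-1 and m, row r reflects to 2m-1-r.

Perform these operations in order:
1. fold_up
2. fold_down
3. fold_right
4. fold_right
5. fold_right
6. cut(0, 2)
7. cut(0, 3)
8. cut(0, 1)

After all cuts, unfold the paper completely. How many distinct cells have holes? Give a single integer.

Op 1 fold_up: fold axis h@2; visible region now rows[0,2) x cols[0,32) = 2x32
Op 2 fold_down: fold axis h@1; visible region now rows[1,2) x cols[0,32) = 1x32
Op 3 fold_right: fold axis v@16; visible region now rows[1,2) x cols[16,32) = 1x16
Op 4 fold_right: fold axis v@24; visible region now rows[1,2) x cols[24,32) = 1x8
Op 5 fold_right: fold axis v@28; visible region now rows[1,2) x cols[28,32) = 1x4
Op 6 cut(0, 2): punch at orig (1,30); cuts so far [(1, 30)]; region rows[1,2) x cols[28,32) = 1x4
Op 7 cut(0, 3): punch at orig (1,31); cuts so far [(1, 30), (1, 31)]; region rows[1,2) x cols[28,32) = 1x4
Op 8 cut(0, 1): punch at orig (1,29); cuts so far [(1, 29), (1, 30), (1, 31)]; region rows[1,2) x cols[28,32) = 1x4
Unfold 1 (reflect across v@28): 6 holes -> [(1, 24), (1, 25), (1, 26), (1, 29), (1, 30), (1, 31)]
Unfold 2 (reflect across v@24): 12 holes -> [(1, 16), (1, 17), (1, 18), (1, 21), (1, 22), (1, 23), (1, 24), (1, 25), (1, 26), (1, 29), (1, 30), (1, 31)]
Unfold 3 (reflect across v@16): 24 holes -> [(1, 0), (1, 1), (1, 2), (1, 5), (1, 6), (1, 7), (1, 8), (1, 9), (1, 10), (1, 13), (1, 14), (1, 15), (1, 16), (1, 17), (1, 18), (1, 21), (1, 22), (1, 23), (1, 24), (1, 25), (1, 26), (1, 29), (1, 30), (1, 31)]
Unfold 4 (reflect across h@1): 48 holes -> [(0, 0), (0, 1), (0, 2), (0, 5), (0, 6), (0, 7), (0, 8), (0, 9), (0, 10), (0, 13), (0, 14), (0, 15), (0, 16), (0, 17), (0, 18), (0, 21), (0, 22), (0, 23), (0, 24), (0, 25), (0, 26), (0, 29), (0, 30), (0, 31), (1, 0), (1, 1), (1, 2), (1, 5), (1, 6), (1, 7), (1, 8), (1, 9), (1, 10), (1, 13), (1, 14), (1, 15), (1, 16), (1, 17), (1, 18), (1, 21), (1, 22), (1, 23), (1, 24), (1, 25), (1, 26), (1, 29), (1, 30), (1, 31)]
Unfold 5 (reflect across h@2): 96 holes -> [(0, 0), (0, 1), (0, 2), (0, 5), (0, 6), (0, 7), (0, 8), (0, 9), (0, 10), (0, 13), (0, 14), (0, 15), (0, 16), (0, 17), (0, 18), (0, 21), (0, 22), (0, 23), (0, 24), (0, 25), (0, 26), (0, 29), (0, 30), (0, 31), (1, 0), (1, 1), (1, 2), (1, 5), (1, 6), (1, 7), (1, 8), (1, 9), (1, 10), (1, 13), (1, 14), (1, 15), (1, 16), (1, 17), (1, 18), (1, 21), (1, 22), (1, 23), (1, 24), (1, 25), (1, 26), (1, 29), (1, 30), (1, 31), (2, 0), (2, 1), (2, 2), (2, 5), (2, 6), (2, 7), (2, 8), (2, 9), (2, 10), (2, 13), (2, 14), (2, 15), (2, 16), (2, 17), (2, 18), (2, 21), (2, 22), (2, 23), (2, 24), (2, 25), (2, 26), (2, 29), (2, 30), (2, 31), (3, 0), (3, 1), (3, 2), (3, 5), (3, 6), (3, 7), (3, 8), (3, 9), (3, 10), (3, 13), (3, 14), (3, 15), (3, 16), (3, 17), (3, 18), (3, 21), (3, 22), (3, 23), (3, 24), (3, 25), (3, 26), (3, 29), (3, 30), (3, 31)]

Answer: 96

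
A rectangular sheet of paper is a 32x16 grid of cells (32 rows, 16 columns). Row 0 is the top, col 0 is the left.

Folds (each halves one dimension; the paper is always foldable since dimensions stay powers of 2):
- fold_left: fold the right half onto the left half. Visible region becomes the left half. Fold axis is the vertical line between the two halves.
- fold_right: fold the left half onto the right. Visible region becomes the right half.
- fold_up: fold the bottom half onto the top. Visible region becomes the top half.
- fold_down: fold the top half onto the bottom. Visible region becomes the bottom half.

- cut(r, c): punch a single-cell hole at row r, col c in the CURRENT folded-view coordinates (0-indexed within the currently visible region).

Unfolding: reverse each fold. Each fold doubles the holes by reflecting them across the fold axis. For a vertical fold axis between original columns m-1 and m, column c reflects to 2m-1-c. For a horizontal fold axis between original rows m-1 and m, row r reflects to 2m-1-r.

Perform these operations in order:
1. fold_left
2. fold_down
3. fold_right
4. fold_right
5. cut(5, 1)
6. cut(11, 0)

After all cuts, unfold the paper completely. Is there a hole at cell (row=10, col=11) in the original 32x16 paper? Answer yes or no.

Op 1 fold_left: fold axis v@8; visible region now rows[0,32) x cols[0,8) = 32x8
Op 2 fold_down: fold axis h@16; visible region now rows[16,32) x cols[0,8) = 16x8
Op 3 fold_right: fold axis v@4; visible region now rows[16,32) x cols[4,8) = 16x4
Op 4 fold_right: fold axis v@6; visible region now rows[16,32) x cols[6,8) = 16x2
Op 5 cut(5, 1): punch at orig (21,7); cuts so far [(21, 7)]; region rows[16,32) x cols[6,8) = 16x2
Op 6 cut(11, 0): punch at orig (27,6); cuts so far [(21, 7), (27, 6)]; region rows[16,32) x cols[6,8) = 16x2
Unfold 1 (reflect across v@6): 4 holes -> [(21, 4), (21, 7), (27, 5), (27, 6)]
Unfold 2 (reflect across v@4): 8 holes -> [(21, 0), (21, 3), (21, 4), (21, 7), (27, 1), (27, 2), (27, 5), (27, 6)]
Unfold 3 (reflect across h@16): 16 holes -> [(4, 1), (4, 2), (4, 5), (4, 6), (10, 0), (10, 3), (10, 4), (10, 7), (21, 0), (21, 3), (21, 4), (21, 7), (27, 1), (27, 2), (27, 5), (27, 6)]
Unfold 4 (reflect across v@8): 32 holes -> [(4, 1), (4, 2), (4, 5), (4, 6), (4, 9), (4, 10), (4, 13), (4, 14), (10, 0), (10, 3), (10, 4), (10, 7), (10, 8), (10, 11), (10, 12), (10, 15), (21, 0), (21, 3), (21, 4), (21, 7), (21, 8), (21, 11), (21, 12), (21, 15), (27, 1), (27, 2), (27, 5), (27, 6), (27, 9), (27, 10), (27, 13), (27, 14)]
Holes: [(4, 1), (4, 2), (4, 5), (4, 6), (4, 9), (4, 10), (4, 13), (4, 14), (10, 0), (10, 3), (10, 4), (10, 7), (10, 8), (10, 11), (10, 12), (10, 15), (21, 0), (21, 3), (21, 4), (21, 7), (21, 8), (21, 11), (21, 12), (21, 15), (27, 1), (27, 2), (27, 5), (27, 6), (27, 9), (27, 10), (27, 13), (27, 14)]

Answer: yes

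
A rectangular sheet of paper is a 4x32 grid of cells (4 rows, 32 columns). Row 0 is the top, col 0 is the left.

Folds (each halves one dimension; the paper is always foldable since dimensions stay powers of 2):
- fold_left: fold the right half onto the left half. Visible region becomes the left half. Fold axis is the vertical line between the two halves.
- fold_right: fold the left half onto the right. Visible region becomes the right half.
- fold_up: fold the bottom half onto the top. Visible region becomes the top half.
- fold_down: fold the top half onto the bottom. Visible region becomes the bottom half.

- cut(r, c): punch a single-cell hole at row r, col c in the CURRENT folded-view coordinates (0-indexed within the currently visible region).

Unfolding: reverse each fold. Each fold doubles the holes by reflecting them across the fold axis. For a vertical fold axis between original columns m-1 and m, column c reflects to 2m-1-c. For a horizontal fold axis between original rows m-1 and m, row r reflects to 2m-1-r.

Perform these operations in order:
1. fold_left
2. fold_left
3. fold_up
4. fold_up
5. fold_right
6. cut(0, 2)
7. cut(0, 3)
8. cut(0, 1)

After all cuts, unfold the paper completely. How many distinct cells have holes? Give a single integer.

Op 1 fold_left: fold axis v@16; visible region now rows[0,4) x cols[0,16) = 4x16
Op 2 fold_left: fold axis v@8; visible region now rows[0,4) x cols[0,8) = 4x8
Op 3 fold_up: fold axis h@2; visible region now rows[0,2) x cols[0,8) = 2x8
Op 4 fold_up: fold axis h@1; visible region now rows[0,1) x cols[0,8) = 1x8
Op 5 fold_right: fold axis v@4; visible region now rows[0,1) x cols[4,8) = 1x4
Op 6 cut(0, 2): punch at orig (0,6); cuts so far [(0, 6)]; region rows[0,1) x cols[4,8) = 1x4
Op 7 cut(0, 3): punch at orig (0,7); cuts so far [(0, 6), (0, 7)]; region rows[0,1) x cols[4,8) = 1x4
Op 8 cut(0, 1): punch at orig (0,5); cuts so far [(0, 5), (0, 6), (0, 7)]; region rows[0,1) x cols[4,8) = 1x4
Unfold 1 (reflect across v@4): 6 holes -> [(0, 0), (0, 1), (0, 2), (0, 5), (0, 6), (0, 7)]
Unfold 2 (reflect across h@1): 12 holes -> [(0, 0), (0, 1), (0, 2), (0, 5), (0, 6), (0, 7), (1, 0), (1, 1), (1, 2), (1, 5), (1, 6), (1, 7)]
Unfold 3 (reflect across h@2): 24 holes -> [(0, 0), (0, 1), (0, 2), (0, 5), (0, 6), (0, 7), (1, 0), (1, 1), (1, 2), (1, 5), (1, 6), (1, 7), (2, 0), (2, 1), (2, 2), (2, 5), (2, 6), (2, 7), (3, 0), (3, 1), (3, 2), (3, 5), (3, 6), (3, 7)]
Unfold 4 (reflect across v@8): 48 holes -> [(0, 0), (0, 1), (0, 2), (0, 5), (0, 6), (0, 7), (0, 8), (0, 9), (0, 10), (0, 13), (0, 14), (0, 15), (1, 0), (1, 1), (1, 2), (1, 5), (1, 6), (1, 7), (1, 8), (1, 9), (1, 10), (1, 13), (1, 14), (1, 15), (2, 0), (2, 1), (2, 2), (2, 5), (2, 6), (2, 7), (2, 8), (2, 9), (2, 10), (2, 13), (2, 14), (2, 15), (3, 0), (3, 1), (3, 2), (3, 5), (3, 6), (3, 7), (3, 8), (3, 9), (3, 10), (3, 13), (3, 14), (3, 15)]
Unfold 5 (reflect across v@16): 96 holes -> [(0, 0), (0, 1), (0, 2), (0, 5), (0, 6), (0, 7), (0, 8), (0, 9), (0, 10), (0, 13), (0, 14), (0, 15), (0, 16), (0, 17), (0, 18), (0, 21), (0, 22), (0, 23), (0, 24), (0, 25), (0, 26), (0, 29), (0, 30), (0, 31), (1, 0), (1, 1), (1, 2), (1, 5), (1, 6), (1, 7), (1, 8), (1, 9), (1, 10), (1, 13), (1, 14), (1, 15), (1, 16), (1, 17), (1, 18), (1, 21), (1, 22), (1, 23), (1, 24), (1, 25), (1, 26), (1, 29), (1, 30), (1, 31), (2, 0), (2, 1), (2, 2), (2, 5), (2, 6), (2, 7), (2, 8), (2, 9), (2, 10), (2, 13), (2, 14), (2, 15), (2, 16), (2, 17), (2, 18), (2, 21), (2, 22), (2, 23), (2, 24), (2, 25), (2, 26), (2, 29), (2, 30), (2, 31), (3, 0), (3, 1), (3, 2), (3, 5), (3, 6), (3, 7), (3, 8), (3, 9), (3, 10), (3, 13), (3, 14), (3, 15), (3, 16), (3, 17), (3, 18), (3, 21), (3, 22), (3, 23), (3, 24), (3, 25), (3, 26), (3, 29), (3, 30), (3, 31)]

Answer: 96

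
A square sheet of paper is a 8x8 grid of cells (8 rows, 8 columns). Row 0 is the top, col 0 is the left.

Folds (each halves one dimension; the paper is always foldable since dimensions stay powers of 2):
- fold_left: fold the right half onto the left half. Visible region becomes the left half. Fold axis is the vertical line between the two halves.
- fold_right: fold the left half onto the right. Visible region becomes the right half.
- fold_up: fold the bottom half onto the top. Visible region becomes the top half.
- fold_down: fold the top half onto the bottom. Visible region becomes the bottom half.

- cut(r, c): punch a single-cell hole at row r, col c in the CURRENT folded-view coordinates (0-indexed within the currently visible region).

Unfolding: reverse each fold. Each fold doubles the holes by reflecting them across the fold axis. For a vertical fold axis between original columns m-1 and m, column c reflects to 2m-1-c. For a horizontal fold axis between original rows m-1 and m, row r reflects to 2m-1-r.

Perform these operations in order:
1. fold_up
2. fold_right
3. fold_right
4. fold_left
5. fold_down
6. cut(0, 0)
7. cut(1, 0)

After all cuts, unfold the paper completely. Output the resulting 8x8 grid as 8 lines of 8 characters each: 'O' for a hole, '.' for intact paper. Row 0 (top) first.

Answer: OOOOOOOO
OOOOOOOO
OOOOOOOO
OOOOOOOO
OOOOOOOO
OOOOOOOO
OOOOOOOO
OOOOOOOO

Derivation:
Op 1 fold_up: fold axis h@4; visible region now rows[0,4) x cols[0,8) = 4x8
Op 2 fold_right: fold axis v@4; visible region now rows[0,4) x cols[4,8) = 4x4
Op 3 fold_right: fold axis v@6; visible region now rows[0,4) x cols[6,8) = 4x2
Op 4 fold_left: fold axis v@7; visible region now rows[0,4) x cols[6,7) = 4x1
Op 5 fold_down: fold axis h@2; visible region now rows[2,4) x cols[6,7) = 2x1
Op 6 cut(0, 0): punch at orig (2,6); cuts so far [(2, 6)]; region rows[2,4) x cols[6,7) = 2x1
Op 7 cut(1, 0): punch at orig (3,6); cuts so far [(2, 6), (3, 6)]; region rows[2,4) x cols[6,7) = 2x1
Unfold 1 (reflect across h@2): 4 holes -> [(0, 6), (1, 6), (2, 6), (3, 6)]
Unfold 2 (reflect across v@7): 8 holes -> [(0, 6), (0, 7), (1, 6), (1, 7), (2, 6), (2, 7), (3, 6), (3, 7)]
Unfold 3 (reflect across v@6): 16 holes -> [(0, 4), (0, 5), (0, 6), (0, 7), (1, 4), (1, 5), (1, 6), (1, 7), (2, 4), (2, 5), (2, 6), (2, 7), (3, 4), (3, 5), (3, 6), (3, 7)]
Unfold 4 (reflect across v@4): 32 holes -> [(0, 0), (0, 1), (0, 2), (0, 3), (0, 4), (0, 5), (0, 6), (0, 7), (1, 0), (1, 1), (1, 2), (1, 3), (1, 4), (1, 5), (1, 6), (1, 7), (2, 0), (2, 1), (2, 2), (2, 3), (2, 4), (2, 5), (2, 6), (2, 7), (3, 0), (3, 1), (3, 2), (3, 3), (3, 4), (3, 5), (3, 6), (3, 7)]
Unfold 5 (reflect across h@4): 64 holes -> [(0, 0), (0, 1), (0, 2), (0, 3), (0, 4), (0, 5), (0, 6), (0, 7), (1, 0), (1, 1), (1, 2), (1, 3), (1, 4), (1, 5), (1, 6), (1, 7), (2, 0), (2, 1), (2, 2), (2, 3), (2, 4), (2, 5), (2, 6), (2, 7), (3, 0), (3, 1), (3, 2), (3, 3), (3, 4), (3, 5), (3, 6), (3, 7), (4, 0), (4, 1), (4, 2), (4, 3), (4, 4), (4, 5), (4, 6), (4, 7), (5, 0), (5, 1), (5, 2), (5, 3), (5, 4), (5, 5), (5, 6), (5, 7), (6, 0), (6, 1), (6, 2), (6, 3), (6, 4), (6, 5), (6, 6), (6, 7), (7, 0), (7, 1), (7, 2), (7, 3), (7, 4), (7, 5), (7, 6), (7, 7)]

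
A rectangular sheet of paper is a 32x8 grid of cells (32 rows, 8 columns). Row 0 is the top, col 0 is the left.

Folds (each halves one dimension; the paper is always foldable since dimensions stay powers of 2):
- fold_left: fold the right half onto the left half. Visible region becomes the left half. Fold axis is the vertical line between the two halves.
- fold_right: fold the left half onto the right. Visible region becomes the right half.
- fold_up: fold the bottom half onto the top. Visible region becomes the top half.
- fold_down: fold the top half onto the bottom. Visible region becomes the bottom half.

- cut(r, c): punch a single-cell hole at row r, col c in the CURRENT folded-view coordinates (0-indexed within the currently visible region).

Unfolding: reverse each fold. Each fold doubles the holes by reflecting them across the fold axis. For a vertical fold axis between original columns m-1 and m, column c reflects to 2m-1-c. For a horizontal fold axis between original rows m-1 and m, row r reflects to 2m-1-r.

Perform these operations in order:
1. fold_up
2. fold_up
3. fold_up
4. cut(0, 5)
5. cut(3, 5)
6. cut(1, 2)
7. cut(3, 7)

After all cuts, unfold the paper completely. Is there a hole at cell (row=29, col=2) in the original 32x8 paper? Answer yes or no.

Answer: no

Derivation:
Op 1 fold_up: fold axis h@16; visible region now rows[0,16) x cols[0,8) = 16x8
Op 2 fold_up: fold axis h@8; visible region now rows[0,8) x cols[0,8) = 8x8
Op 3 fold_up: fold axis h@4; visible region now rows[0,4) x cols[0,8) = 4x8
Op 4 cut(0, 5): punch at orig (0,5); cuts so far [(0, 5)]; region rows[0,4) x cols[0,8) = 4x8
Op 5 cut(3, 5): punch at orig (3,5); cuts so far [(0, 5), (3, 5)]; region rows[0,4) x cols[0,8) = 4x8
Op 6 cut(1, 2): punch at orig (1,2); cuts so far [(0, 5), (1, 2), (3, 5)]; region rows[0,4) x cols[0,8) = 4x8
Op 7 cut(3, 7): punch at orig (3,7); cuts so far [(0, 5), (1, 2), (3, 5), (3, 7)]; region rows[0,4) x cols[0,8) = 4x8
Unfold 1 (reflect across h@4): 8 holes -> [(0, 5), (1, 2), (3, 5), (3, 7), (4, 5), (4, 7), (6, 2), (7, 5)]
Unfold 2 (reflect across h@8): 16 holes -> [(0, 5), (1, 2), (3, 5), (3, 7), (4, 5), (4, 7), (6, 2), (7, 5), (8, 5), (9, 2), (11, 5), (11, 7), (12, 5), (12, 7), (14, 2), (15, 5)]
Unfold 3 (reflect across h@16): 32 holes -> [(0, 5), (1, 2), (3, 5), (3, 7), (4, 5), (4, 7), (6, 2), (7, 5), (8, 5), (9, 2), (11, 5), (11, 7), (12, 5), (12, 7), (14, 2), (15, 5), (16, 5), (17, 2), (19, 5), (19, 7), (20, 5), (20, 7), (22, 2), (23, 5), (24, 5), (25, 2), (27, 5), (27, 7), (28, 5), (28, 7), (30, 2), (31, 5)]
Holes: [(0, 5), (1, 2), (3, 5), (3, 7), (4, 5), (4, 7), (6, 2), (7, 5), (8, 5), (9, 2), (11, 5), (11, 7), (12, 5), (12, 7), (14, 2), (15, 5), (16, 5), (17, 2), (19, 5), (19, 7), (20, 5), (20, 7), (22, 2), (23, 5), (24, 5), (25, 2), (27, 5), (27, 7), (28, 5), (28, 7), (30, 2), (31, 5)]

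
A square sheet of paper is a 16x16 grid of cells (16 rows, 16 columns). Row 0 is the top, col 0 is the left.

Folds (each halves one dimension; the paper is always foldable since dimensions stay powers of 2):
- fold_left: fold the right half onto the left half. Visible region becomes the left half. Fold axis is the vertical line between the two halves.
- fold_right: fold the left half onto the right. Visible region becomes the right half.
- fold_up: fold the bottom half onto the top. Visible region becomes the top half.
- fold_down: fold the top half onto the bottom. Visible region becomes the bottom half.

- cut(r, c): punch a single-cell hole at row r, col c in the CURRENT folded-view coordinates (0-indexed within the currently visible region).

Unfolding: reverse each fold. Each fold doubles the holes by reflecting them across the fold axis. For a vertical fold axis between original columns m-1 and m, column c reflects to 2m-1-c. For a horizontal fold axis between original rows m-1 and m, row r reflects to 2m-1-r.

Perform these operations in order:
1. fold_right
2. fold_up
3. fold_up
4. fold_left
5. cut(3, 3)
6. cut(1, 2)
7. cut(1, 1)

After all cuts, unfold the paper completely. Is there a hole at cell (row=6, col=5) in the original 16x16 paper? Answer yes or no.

Answer: yes

Derivation:
Op 1 fold_right: fold axis v@8; visible region now rows[0,16) x cols[8,16) = 16x8
Op 2 fold_up: fold axis h@8; visible region now rows[0,8) x cols[8,16) = 8x8
Op 3 fold_up: fold axis h@4; visible region now rows[0,4) x cols[8,16) = 4x8
Op 4 fold_left: fold axis v@12; visible region now rows[0,4) x cols[8,12) = 4x4
Op 5 cut(3, 3): punch at orig (3,11); cuts so far [(3, 11)]; region rows[0,4) x cols[8,12) = 4x4
Op 6 cut(1, 2): punch at orig (1,10); cuts so far [(1, 10), (3, 11)]; region rows[0,4) x cols[8,12) = 4x4
Op 7 cut(1, 1): punch at orig (1,9); cuts so far [(1, 9), (1, 10), (3, 11)]; region rows[0,4) x cols[8,12) = 4x4
Unfold 1 (reflect across v@12): 6 holes -> [(1, 9), (1, 10), (1, 13), (1, 14), (3, 11), (3, 12)]
Unfold 2 (reflect across h@4): 12 holes -> [(1, 9), (1, 10), (1, 13), (1, 14), (3, 11), (3, 12), (4, 11), (4, 12), (6, 9), (6, 10), (6, 13), (6, 14)]
Unfold 3 (reflect across h@8): 24 holes -> [(1, 9), (1, 10), (1, 13), (1, 14), (3, 11), (3, 12), (4, 11), (4, 12), (6, 9), (6, 10), (6, 13), (6, 14), (9, 9), (9, 10), (9, 13), (9, 14), (11, 11), (11, 12), (12, 11), (12, 12), (14, 9), (14, 10), (14, 13), (14, 14)]
Unfold 4 (reflect across v@8): 48 holes -> [(1, 1), (1, 2), (1, 5), (1, 6), (1, 9), (1, 10), (1, 13), (1, 14), (3, 3), (3, 4), (3, 11), (3, 12), (4, 3), (4, 4), (4, 11), (4, 12), (6, 1), (6, 2), (6, 5), (6, 6), (6, 9), (6, 10), (6, 13), (6, 14), (9, 1), (9, 2), (9, 5), (9, 6), (9, 9), (9, 10), (9, 13), (9, 14), (11, 3), (11, 4), (11, 11), (11, 12), (12, 3), (12, 4), (12, 11), (12, 12), (14, 1), (14, 2), (14, 5), (14, 6), (14, 9), (14, 10), (14, 13), (14, 14)]
Holes: [(1, 1), (1, 2), (1, 5), (1, 6), (1, 9), (1, 10), (1, 13), (1, 14), (3, 3), (3, 4), (3, 11), (3, 12), (4, 3), (4, 4), (4, 11), (4, 12), (6, 1), (6, 2), (6, 5), (6, 6), (6, 9), (6, 10), (6, 13), (6, 14), (9, 1), (9, 2), (9, 5), (9, 6), (9, 9), (9, 10), (9, 13), (9, 14), (11, 3), (11, 4), (11, 11), (11, 12), (12, 3), (12, 4), (12, 11), (12, 12), (14, 1), (14, 2), (14, 5), (14, 6), (14, 9), (14, 10), (14, 13), (14, 14)]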